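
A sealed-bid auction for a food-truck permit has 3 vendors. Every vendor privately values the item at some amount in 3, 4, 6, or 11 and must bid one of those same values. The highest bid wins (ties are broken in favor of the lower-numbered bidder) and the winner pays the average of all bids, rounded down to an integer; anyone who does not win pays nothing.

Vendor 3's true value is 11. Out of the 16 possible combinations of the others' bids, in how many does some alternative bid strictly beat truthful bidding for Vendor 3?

Others bid (3, 3): truth gives 6; bid 4 gives 8 > 6. Violating.
Others bid (3, 4): truth gives 5; bid 6 gives 7 > 5. Violating.
Others bid (4, 3): truth gives 5; bid 6 gives 7 > 5. Violating.
Others bid (4, 4): truth gives 5; bid 6 gives 7 > 5. Violating.
Others bid (3, 6): truth gives 5; no alternative beats it.
Others bid (3, 11): truth gives 0; no alternative beats it.
(Checking all 16 profiles: 4 have a profitable deviation, 12 do not.)

4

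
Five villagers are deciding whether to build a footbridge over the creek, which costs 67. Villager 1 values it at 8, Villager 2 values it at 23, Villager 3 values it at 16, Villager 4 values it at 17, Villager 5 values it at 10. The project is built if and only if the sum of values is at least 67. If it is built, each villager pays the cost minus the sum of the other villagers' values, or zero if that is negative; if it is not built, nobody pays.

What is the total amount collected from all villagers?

39

Total value 74 ≥ cost 67, so it is built.
Villager 1: others sum to 66; max(0, 67 - 66) = 1.
Villager 2: others sum to 51; max(0, 67 - 51) = 16.
Villager 3: others sum to 58; max(0, 67 - 58) = 9.
Villager 4: others sum to 57; max(0, 67 - 57) = 10.
Villager 5: others sum to 64; max(0, 67 - 64) = 3.
Total collected = 1 + 16 + 9 + 10 + 3 = 39.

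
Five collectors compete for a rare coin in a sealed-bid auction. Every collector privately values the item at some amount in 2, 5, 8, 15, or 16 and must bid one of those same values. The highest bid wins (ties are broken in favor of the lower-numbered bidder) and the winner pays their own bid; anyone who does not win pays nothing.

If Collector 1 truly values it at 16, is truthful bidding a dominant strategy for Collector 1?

No

Consider the case where Collector 2 bids 2, Collector 3 bids 2, Collector 4 bids 2 and Collector 5 bids 2.
Truthful bid 16: wins, pays 16, utility 16 - 16 = 0.
Bid 2 instead: wins, pays 2, utility 16 - 2 = 14.
Since 14 > 0, bidding 2 is strictly better here, so truthful bidding is not dominant.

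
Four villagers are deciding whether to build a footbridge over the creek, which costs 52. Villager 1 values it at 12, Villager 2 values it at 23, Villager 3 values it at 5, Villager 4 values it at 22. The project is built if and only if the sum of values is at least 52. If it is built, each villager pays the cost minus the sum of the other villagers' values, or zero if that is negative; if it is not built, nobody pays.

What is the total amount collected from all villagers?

Total value 62 ≥ cost 52, so it is built.
Villager 1: others sum to 50; max(0, 52 - 50) = 2.
Villager 2: others sum to 39; max(0, 52 - 39) = 13.
Villager 3: others sum to 57; max(0, 52 - 57) = 0.
Villager 4: others sum to 40; max(0, 52 - 40) = 12.
Total collected = 2 + 13 + 0 + 12 = 27.

27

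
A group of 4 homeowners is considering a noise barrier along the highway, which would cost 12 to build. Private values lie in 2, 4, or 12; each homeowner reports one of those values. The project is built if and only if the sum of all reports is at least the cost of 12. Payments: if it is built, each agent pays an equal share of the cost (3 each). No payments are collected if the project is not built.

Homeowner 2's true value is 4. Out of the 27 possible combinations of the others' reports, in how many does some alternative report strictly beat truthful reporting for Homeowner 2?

1

Others report (2, 2, 2): truth gives 0; report 12 gives 1 > 0. Violating.
Others report (2, 2, 4): truth gives 1; no alternative beats it.
Others report (2, 2, 12): truth gives 1; no alternative beats it.
(Checking all 27 profiles: 1 has a profitable deviation, 26 do not.)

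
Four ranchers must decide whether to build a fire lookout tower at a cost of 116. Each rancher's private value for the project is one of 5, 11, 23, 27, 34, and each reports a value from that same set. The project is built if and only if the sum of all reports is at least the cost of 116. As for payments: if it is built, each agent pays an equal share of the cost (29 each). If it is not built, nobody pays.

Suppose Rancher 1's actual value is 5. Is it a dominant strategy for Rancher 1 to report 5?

Yes

Check each profile of the others' reports and compare truth against every alternative report.
Others report (5, 5, 5): truth gives 0, best alternative gives 0.
Others report (5, 5, 11): truth gives 0, best alternative gives 0.
Others report (5, 5, 23): truth gives 0, best alternative gives 0.
Others report (5, 5, 27): truth gives 0, best alternative gives 0.
Others report (5, 5, 34): truth gives 0, best alternative gives 0.
Others report (5, 11, 5): truth gives 0, best alternative gives 0.
(Remaining 119 profiles checked similarly; truth is weakly best in each.)
In every case the truthful report is at least as good as any alternative, so it is a dominant strategy.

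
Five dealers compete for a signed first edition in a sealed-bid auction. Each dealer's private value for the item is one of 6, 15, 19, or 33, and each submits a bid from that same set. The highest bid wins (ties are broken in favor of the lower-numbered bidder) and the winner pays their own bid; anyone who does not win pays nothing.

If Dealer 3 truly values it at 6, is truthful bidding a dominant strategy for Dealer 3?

Yes

Check each profile of the others' bids and compare truth against every alternative bid.
Others bid (6, 6, 6, 6): truth gives 0, best alternative gives -9.
Others bid (6, 6, 6, 15): truth gives 0, best alternative gives -9.
Others bid (6, 6, 15, 6): truth gives 0, best alternative gives -9.
Others bid (6, 6, 15, 15): truth gives 0, best alternative gives -9.
Others bid (6, 6, 6, 19): truth gives 0, best alternative gives 0.
Others bid (6, 6, 6, 33): truth gives 0, best alternative gives 0.
(Remaining 250 profiles checked similarly; truth is weakly best in each.)
In every case the truthful bid is at least as good as any alternative, so it is a dominant strategy.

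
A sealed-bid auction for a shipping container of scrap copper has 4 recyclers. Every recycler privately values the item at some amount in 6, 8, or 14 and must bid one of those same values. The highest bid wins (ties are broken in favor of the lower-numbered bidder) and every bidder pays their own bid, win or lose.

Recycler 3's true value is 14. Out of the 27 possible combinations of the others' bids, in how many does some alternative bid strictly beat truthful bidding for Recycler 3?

Others bid (6, 6, 6): truth gives 0; bid 8 gives 6 > 0. Violating.
Others bid (6, 6, 8): truth gives 0; bid 8 gives 6 > 0. Violating.
Others bid (6, 14, 6): truth gives -14; bid 6 gives -6 > -14. Violating.
Others bid (6, 14, 8): truth gives -14; bid 6 gives -6 > -14. Violating.
Others bid (6, 6, 14): truth gives 0; no alternative beats it.
Others bid (6, 8, 6): truth gives 0; no alternative beats it.
(Checking all 27 profiles: 17 have a profitable deviation, 10 do not.)

17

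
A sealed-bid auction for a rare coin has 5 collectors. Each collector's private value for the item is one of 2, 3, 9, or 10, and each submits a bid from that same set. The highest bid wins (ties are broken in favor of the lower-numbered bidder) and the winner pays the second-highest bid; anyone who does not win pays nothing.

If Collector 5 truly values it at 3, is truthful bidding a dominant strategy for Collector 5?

Yes

Check each profile of the others' bids and compare truth against every alternative bid.
Others bid (2, 2, 2, 2): truth gives 1, best alternative gives 1.
Others bid (2, 2, 2, 3): truth gives 0, best alternative gives 0.
Others bid (2, 2, 2, 9): truth gives 0, best alternative gives 0.
Others bid (2, 2, 2, 10): truth gives 0, best alternative gives 0.
Others bid (2, 2, 3, 2): truth gives 0, best alternative gives 0.
Others bid (2, 2, 3, 3): truth gives 0, best alternative gives 0.
(Remaining 250 profiles checked similarly; truth is weakly best in each.)
In every case the truthful bid is at least as good as any alternative, so it is a dominant strategy.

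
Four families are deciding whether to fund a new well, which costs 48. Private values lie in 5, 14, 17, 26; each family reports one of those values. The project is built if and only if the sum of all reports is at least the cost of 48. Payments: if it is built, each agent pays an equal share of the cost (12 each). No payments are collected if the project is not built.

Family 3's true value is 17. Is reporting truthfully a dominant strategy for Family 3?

No

Consider the case where Family 1 reports 5, Family 2 reports 5 and Family 4 reports 14.
Truthful report 17: project not built, utility 0.
Report 26 instead: project built, pays 12, utility 17 - 12 = 5.
Since 5 > 0, reporting 26 is strictly better here, so truthful reporting is not dominant.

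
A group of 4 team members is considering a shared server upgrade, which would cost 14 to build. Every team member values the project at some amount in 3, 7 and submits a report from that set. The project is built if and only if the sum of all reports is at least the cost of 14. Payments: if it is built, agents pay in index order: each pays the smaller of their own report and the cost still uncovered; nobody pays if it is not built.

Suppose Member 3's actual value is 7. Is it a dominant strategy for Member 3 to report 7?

No

Consider the case where Member 1 reports 3, Member 2 reports 3 and Member 4 reports 7.
Truthful report 7: project built, pays 7, utility 7 - 7 = 0.
Report 3 instead: project built, pays 3, utility 7 - 3 = 4.
Since 4 > 0, reporting 3 is strictly better here, so truthful reporting is not dominant.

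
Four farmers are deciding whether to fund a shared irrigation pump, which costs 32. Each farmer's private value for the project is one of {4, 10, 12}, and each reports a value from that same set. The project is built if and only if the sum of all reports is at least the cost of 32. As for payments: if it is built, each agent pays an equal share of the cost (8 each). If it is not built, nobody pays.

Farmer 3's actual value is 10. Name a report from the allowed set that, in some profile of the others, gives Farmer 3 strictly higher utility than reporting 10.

Suppose Farmer 1 reports 4, Farmer 2 reports 4 and Farmer 4 reports 12.
Report 10: project not built, utility 0.
Report 12: project built, pays 8, utility 10 - 8 = 2.
So reporting 12 beats truth here (2 > 0).

12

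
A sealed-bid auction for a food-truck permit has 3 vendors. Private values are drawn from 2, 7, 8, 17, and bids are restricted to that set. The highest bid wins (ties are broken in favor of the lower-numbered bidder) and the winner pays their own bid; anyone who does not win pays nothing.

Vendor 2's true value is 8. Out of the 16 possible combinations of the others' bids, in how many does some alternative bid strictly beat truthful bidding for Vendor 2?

2

Others bid (2, 2): truth gives 0; bid 7 gives 1 > 0. Violating.
Others bid (2, 7): truth gives 0; bid 7 gives 1 > 0. Violating.
Others bid (2, 8): truth gives 0; no alternative beats it.
Others bid (2, 17): truth gives 0; no alternative beats it.
(Checking all 16 profiles: 2 have a profitable deviation, 14 do not.)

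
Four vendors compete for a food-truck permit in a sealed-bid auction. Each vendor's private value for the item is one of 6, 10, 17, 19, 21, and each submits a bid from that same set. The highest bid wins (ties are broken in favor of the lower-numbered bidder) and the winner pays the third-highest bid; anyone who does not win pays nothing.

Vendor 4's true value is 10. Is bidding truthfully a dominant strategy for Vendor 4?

Consider the case where Vendor 1 bids 6, Vendor 2 bids 6 and Vendor 3 bids 10.
Truthful bid 10: loses, pays 0, utility 0.
Bid 17 instead: wins, pays 6, utility 10 - 6 = 4.
Since 4 > 0, bidding 17 is strictly better here, so truthful bidding is not dominant.

No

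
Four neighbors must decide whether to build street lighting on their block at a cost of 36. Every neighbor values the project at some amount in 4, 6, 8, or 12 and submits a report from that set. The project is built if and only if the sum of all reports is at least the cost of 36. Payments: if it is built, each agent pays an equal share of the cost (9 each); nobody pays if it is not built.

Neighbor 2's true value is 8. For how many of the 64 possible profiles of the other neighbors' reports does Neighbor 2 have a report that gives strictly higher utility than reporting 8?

9

Others report (4, 12, 12): truth gives -1; report 4 gives 0 > -1. Violating.
Others report (6, 12, 12): truth gives -1; report 4 gives 0 > -1. Violating.
Others report (8, 8, 12): truth gives -1; report 4 gives 0 > -1. Violating.
Others report (8, 12, 8): truth gives -1; report 4 gives 0 > -1. Violating.
Others report (4, 4, 4): truth gives 0; no alternative beats it.
Others report (4, 4, 6): truth gives 0; no alternative beats it.
(Checking all 64 profiles: 9 have a profitable deviation, 55 do not.)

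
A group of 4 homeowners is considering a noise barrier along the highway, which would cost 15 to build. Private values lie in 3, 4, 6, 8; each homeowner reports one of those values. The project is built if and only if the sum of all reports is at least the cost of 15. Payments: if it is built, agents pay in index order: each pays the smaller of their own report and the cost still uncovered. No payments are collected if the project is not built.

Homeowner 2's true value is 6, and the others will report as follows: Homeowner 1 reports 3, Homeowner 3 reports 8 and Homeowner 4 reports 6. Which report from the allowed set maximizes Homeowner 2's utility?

3

Report 3: project built, pays 3, utility 6 - 3 = 3.
Report 4: project built, pays 4, utility 6 - 4 = 2.
Report 6: project built, pays 6, utility 6 - 6 = 0.
Report 8: project built, pays 8, utility 6 - 8 = -2.
The best choice is 3 with utility 3.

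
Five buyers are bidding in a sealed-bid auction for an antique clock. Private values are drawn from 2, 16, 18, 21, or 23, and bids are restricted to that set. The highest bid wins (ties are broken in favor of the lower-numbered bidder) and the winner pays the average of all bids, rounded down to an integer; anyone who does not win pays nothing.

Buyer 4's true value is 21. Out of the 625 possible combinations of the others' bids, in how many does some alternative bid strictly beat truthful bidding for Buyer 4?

Others bid (2, 2, 2, 2): truth gives 16; bid 16 gives 17 > 16. Violating.
Others bid (2, 2, 2, 16): truth gives 13; bid 16 gives 14 > 13. Violating.
Others bid (2, 2, 2, 18): truth gives 12; bid 18 gives 13 > 12. Violating.
Others bid (2, 2, 2, 23): truth gives 0; bid 23 gives 11 > 0. Violating.
Others bid (2, 2, 2, 21): truth gives 12; no alternative beats it.
Others bid (2, 2, 16, 2): truth gives 13; no alternative beats it.
(Checking all 625 profiles: 222 have a profitable deviation, 403 do not.)

222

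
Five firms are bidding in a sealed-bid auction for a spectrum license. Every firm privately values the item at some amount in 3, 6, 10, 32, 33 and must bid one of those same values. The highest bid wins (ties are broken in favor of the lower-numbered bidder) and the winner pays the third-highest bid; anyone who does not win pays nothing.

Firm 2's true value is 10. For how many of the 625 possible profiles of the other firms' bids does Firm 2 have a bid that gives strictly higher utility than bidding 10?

Others bid (3, 3, 3, 32): truth gives 0; bid 32 gives 7 > 0. Violating.
Others bid (3, 3, 3, 33): truth gives 0; bid 33 gives 7 > 0. Violating.
Others bid (3, 3, 6, 32): truth gives 0; bid 32 gives 4 > 0. Violating.
Others bid (3, 3, 6, 33): truth gives 0; bid 33 gives 4 > 0. Violating.
Others bid (3, 3, 3, 3): truth gives 7; no alternative beats it.
Others bid (3, 3, 3, 6): truth gives 7; no alternative beats it.
(Checking all 625 profiles: 64 have a profitable deviation, 561 do not.)

64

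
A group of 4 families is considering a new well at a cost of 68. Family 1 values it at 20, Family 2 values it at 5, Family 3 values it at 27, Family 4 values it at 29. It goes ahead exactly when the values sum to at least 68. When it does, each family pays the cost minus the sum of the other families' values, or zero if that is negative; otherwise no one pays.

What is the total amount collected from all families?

37

Total value 81 ≥ cost 68, so it is built.
Family 1: others sum to 61; max(0, 68 - 61) = 7.
Family 2: others sum to 76; max(0, 68 - 76) = 0.
Family 3: others sum to 54; max(0, 68 - 54) = 14.
Family 4: others sum to 52; max(0, 68 - 52) = 16.
Total collected = 7 + 0 + 14 + 16 = 37.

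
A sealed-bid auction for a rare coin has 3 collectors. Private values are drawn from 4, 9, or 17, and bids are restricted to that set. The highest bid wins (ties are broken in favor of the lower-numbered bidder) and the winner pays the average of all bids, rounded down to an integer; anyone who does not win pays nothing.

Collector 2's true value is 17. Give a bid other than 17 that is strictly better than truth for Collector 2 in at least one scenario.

9

Suppose Collector 1 bids 4 and Collector 3 bids 4.
Bid 17: wins, pays 8, utility 17 - 8 = 9.
Bid 9: wins, pays 5, utility 17 - 5 = 12.
So bidding 9 beats truth here (12 > 9).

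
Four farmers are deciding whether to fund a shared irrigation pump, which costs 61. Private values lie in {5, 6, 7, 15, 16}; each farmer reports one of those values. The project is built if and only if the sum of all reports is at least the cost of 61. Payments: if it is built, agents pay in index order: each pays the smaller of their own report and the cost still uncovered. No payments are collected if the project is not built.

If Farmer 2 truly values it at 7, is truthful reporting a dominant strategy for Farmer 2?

Yes

Check each profile of the others' reports and compare truth against every alternative report.
Others report (5, 5, 5): truth gives 0, best alternative gives 0.
Others report (5, 5, 6): truth gives 0, best alternative gives 0.
Others report (5, 5, 7): truth gives 0, best alternative gives 0.
Others report (5, 5, 15): truth gives 0, best alternative gives 0.
Others report (5, 5, 16): truth gives 0, best alternative gives 0.
Others report (5, 6, 5): truth gives 0, best alternative gives 0.
(Remaining 119 profiles checked similarly; truth is weakly best in each.)
In every case the truthful report is at least as good as any alternative, so it is a dominant strategy.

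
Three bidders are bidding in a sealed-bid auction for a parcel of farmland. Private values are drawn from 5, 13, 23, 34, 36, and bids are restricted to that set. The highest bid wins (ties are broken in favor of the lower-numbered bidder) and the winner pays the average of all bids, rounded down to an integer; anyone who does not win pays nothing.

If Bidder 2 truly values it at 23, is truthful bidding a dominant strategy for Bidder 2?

No

Consider the case where Bidder 1 bids 5 and Bidder 3 bids 5.
Truthful bid 23: wins, pays 11, utility 23 - 11 = 12.
Bid 13 instead: wins, pays 7, utility 23 - 7 = 16.
Since 16 > 12, bidding 13 is strictly better here, so truthful bidding is not dominant.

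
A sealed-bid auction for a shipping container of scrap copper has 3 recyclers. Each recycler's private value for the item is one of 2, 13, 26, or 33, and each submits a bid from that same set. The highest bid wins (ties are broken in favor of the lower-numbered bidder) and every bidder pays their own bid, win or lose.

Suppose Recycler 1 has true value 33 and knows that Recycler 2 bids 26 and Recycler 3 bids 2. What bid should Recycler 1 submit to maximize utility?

Bid 2: loses but pays 2, utility -2.
Bid 13: loses but pays 13, utility -13.
Bid 26: wins, pays 26, utility 33 - 26 = 7.
Bid 33: wins, pays 33, utility 33 - 33 = 0.
The best choice is 26 with utility 7.

26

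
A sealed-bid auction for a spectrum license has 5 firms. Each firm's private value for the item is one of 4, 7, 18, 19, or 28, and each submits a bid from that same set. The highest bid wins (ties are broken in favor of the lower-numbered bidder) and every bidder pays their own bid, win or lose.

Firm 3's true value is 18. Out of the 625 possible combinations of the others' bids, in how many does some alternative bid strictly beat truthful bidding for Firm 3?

Others bid (4, 4, 4, 4): truth gives 0; bid 7 gives 11 > 0. Violating.
Others bid (4, 4, 4, 7): truth gives 0; bid 7 gives 11 > 0. Violating.
Others bid (4, 4, 4, 19): truth gives -18; bid 19 gives -1 > -18. Violating.
Others bid (4, 4, 4, 28): truth gives -18; bid 4 gives -4 > -18. Violating.
Others bid (4, 4, 4, 18): truth gives 0; no alternative beats it.
Others bid (4, 4, 7, 18): truth gives 0; no alternative beats it.
(Checking all 625 profiles: 593 have a profitable deviation, 32 do not.)

593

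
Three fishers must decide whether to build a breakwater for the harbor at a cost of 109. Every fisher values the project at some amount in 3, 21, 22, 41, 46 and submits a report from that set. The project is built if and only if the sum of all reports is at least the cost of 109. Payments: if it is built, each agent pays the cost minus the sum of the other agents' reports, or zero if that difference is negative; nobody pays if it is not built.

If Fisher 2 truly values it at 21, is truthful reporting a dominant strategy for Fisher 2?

Check each profile of the others' reports and compare truth against every alternative report.
Others report (46, 46): truth gives 4, best alternative gives 4.
Others report (3, 3): truth gives 0, best alternative gives 0.
Others report (3, 21): truth gives 0, best alternative gives 0.
Others report (3, 22): truth gives 0, best alternative gives 0.
Others report (3, 41): truth gives 0, best alternative gives 0.
Others report (3, 46): truth gives 0, best alternative gives 0.
(Remaining 19 profiles checked similarly; truth is weakly best in each.)
In every case the truthful report is at least as good as any alternative, so it is a dominant strategy.

Yes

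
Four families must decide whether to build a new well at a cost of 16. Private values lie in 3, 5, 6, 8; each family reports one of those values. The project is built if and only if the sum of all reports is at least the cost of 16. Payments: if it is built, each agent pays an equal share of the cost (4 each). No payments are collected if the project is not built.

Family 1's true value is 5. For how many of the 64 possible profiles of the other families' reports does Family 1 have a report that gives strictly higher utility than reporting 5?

1

Others report (3, 3, 3): truth gives 0; report 8 gives 1 > 0. Violating.
Others report (3, 3, 5): truth gives 1; no alternative beats it.
Others report (3, 3, 6): truth gives 1; no alternative beats it.
(Checking all 64 profiles: 1 has a profitable deviation, 63 do not.)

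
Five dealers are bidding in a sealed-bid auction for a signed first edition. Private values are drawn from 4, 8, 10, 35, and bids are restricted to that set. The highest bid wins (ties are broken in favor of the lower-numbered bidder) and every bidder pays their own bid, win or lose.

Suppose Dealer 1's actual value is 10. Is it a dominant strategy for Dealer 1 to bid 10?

Consider the case where Dealer 2 bids 4, Dealer 3 bids 4, Dealer 4 bids 4 and Dealer 5 bids 4.
Truthful bid 10: wins, pays 10, utility 10 - 10 = 0.
Bid 4 instead: wins, pays 4, utility 10 - 4 = 6.
Since 6 > 0, bidding 4 is strictly better here, so truthful bidding is not dominant.

No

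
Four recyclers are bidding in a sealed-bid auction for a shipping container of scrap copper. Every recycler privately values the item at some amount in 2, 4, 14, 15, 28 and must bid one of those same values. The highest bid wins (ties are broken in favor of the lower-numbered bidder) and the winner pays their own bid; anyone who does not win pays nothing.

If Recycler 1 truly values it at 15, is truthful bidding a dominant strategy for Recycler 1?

No

Consider the case where Recycler 2 bids 2, Recycler 3 bids 2 and Recycler 4 bids 2.
Truthful bid 15: wins, pays 15, utility 15 - 15 = 0.
Bid 2 instead: wins, pays 2, utility 15 - 2 = 13.
Since 13 > 0, bidding 2 is strictly better here, so truthful bidding is not dominant.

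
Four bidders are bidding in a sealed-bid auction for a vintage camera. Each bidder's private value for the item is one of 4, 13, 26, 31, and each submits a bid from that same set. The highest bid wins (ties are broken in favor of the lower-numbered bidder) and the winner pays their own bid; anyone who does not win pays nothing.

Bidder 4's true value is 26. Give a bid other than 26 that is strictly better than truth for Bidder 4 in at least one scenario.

Suppose Bidder 1 bids 4, Bidder 2 bids 4 and Bidder 3 bids 4.
Bid 26: wins, pays 26, utility 26 - 26 = 0.
Bid 13: wins, pays 13, utility 26 - 13 = 13.
So bidding 13 beats truth here (13 > 0).

13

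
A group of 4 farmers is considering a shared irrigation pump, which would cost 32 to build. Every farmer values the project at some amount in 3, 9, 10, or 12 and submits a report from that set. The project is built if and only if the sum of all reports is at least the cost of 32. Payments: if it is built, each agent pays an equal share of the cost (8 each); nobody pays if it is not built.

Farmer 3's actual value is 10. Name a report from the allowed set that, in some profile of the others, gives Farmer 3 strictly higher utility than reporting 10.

Suppose Farmer 1 reports 3, Farmer 2 reports 9 and Farmer 4 reports 9.
Report 10: project not built, utility 0.
Report 12: project built, pays 8, utility 10 - 8 = 2.
So reporting 12 beats truth here (2 > 0).

12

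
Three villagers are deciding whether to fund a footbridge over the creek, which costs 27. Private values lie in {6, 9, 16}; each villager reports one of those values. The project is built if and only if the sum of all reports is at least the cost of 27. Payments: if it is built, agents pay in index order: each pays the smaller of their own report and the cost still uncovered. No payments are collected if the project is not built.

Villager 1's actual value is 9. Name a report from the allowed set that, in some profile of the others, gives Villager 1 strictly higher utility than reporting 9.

Suppose Villager 2 reports 6 and Villager 3 reports 16.
Report 9: project built, pays 9, utility 9 - 9 = 0.
Report 6: project built, pays 6, utility 9 - 6 = 3.
So reporting 6 beats truth here (3 > 0).

6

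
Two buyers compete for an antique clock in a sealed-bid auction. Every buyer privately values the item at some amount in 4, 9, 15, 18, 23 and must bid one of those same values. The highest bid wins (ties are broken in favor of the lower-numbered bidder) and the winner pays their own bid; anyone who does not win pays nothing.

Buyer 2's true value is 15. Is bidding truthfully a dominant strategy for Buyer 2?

No

Consider the case where Buyer 1 bids 4.
Truthful bid 15: wins, pays 15, utility 15 - 15 = 0.
Bid 9 instead: wins, pays 9, utility 15 - 9 = 6.
Since 6 > 0, bidding 9 is strictly better here, so truthful bidding is not dominant.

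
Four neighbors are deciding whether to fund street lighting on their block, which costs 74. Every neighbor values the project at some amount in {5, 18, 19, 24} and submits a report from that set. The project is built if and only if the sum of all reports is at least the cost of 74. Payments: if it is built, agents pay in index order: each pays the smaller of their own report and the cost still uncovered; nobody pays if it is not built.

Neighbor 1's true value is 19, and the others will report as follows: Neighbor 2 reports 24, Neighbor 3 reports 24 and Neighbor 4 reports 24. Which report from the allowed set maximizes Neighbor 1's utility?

Report 5: project built, pays 5, utility 19 - 5 = 14.
Report 18: project built, pays 18, utility 19 - 18 = 1.
Report 19: project built, pays 19, utility 19 - 19 = 0.
Report 24: project built, pays 24, utility 19 - 24 = -5.
The best choice is 5 with utility 14.

5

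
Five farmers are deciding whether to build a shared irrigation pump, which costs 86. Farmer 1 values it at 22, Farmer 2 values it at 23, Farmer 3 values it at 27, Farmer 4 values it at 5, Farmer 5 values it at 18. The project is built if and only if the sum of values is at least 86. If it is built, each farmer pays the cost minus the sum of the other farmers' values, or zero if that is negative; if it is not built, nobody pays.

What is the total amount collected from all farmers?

54

Total value 95 ≥ cost 86, so it is built.
Farmer 1: others sum to 73; max(0, 86 - 73) = 13.
Farmer 2: others sum to 72; max(0, 86 - 72) = 14.
Farmer 3: others sum to 68; max(0, 86 - 68) = 18.
Farmer 4: others sum to 90; max(0, 86 - 90) = 0.
Farmer 5: others sum to 77; max(0, 86 - 77) = 9.
Total collected = 13 + 14 + 18 + 0 + 9 = 54.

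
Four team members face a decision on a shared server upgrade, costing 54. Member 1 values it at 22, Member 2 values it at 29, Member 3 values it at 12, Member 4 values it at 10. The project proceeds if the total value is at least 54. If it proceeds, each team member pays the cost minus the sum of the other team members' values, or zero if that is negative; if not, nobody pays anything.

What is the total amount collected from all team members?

Total value 73 ≥ cost 54, so it is built.
Member 1: others sum to 51; max(0, 54 - 51) = 3.
Member 2: others sum to 44; max(0, 54 - 44) = 10.
Member 3: others sum to 61; max(0, 54 - 61) = 0.
Member 4: others sum to 63; max(0, 54 - 63) = 0.
Total collected = 3 + 10 + 0 + 0 = 13.

13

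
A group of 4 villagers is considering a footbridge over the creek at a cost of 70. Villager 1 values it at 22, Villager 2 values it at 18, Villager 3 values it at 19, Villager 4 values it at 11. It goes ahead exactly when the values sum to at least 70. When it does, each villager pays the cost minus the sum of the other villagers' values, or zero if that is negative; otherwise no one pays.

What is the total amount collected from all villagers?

70

Total value 70 ≥ cost 70, so it is built.
Villager 1: others sum to 48; max(0, 70 - 48) = 22.
Villager 2: others sum to 52; max(0, 70 - 52) = 18.
Villager 3: others sum to 51; max(0, 70 - 51) = 19.
Villager 4: others sum to 59; max(0, 70 - 59) = 11.
Total collected = 22 + 18 + 19 + 11 = 70.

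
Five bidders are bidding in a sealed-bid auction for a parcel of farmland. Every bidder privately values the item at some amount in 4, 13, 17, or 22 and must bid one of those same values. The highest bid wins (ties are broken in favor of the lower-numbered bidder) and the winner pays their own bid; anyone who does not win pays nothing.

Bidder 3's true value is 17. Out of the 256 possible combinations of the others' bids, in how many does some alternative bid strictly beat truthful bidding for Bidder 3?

4

Others bid (4, 4, 4, 4): truth gives 0; bid 13 gives 4 > 0. Violating.
Others bid (4, 4, 4, 13): truth gives 0; bid 13 gives 4 > 0. Violating.
Others bid (4, 4, 13, 4): truth gives 0; bid 13 gives 4 > 0. Violating.
Others bid (4, 4, 13, 13): truth gives 0; bid 13 gives 4 > 0. Violating.
Others bid (4, 4, 4, 17): truth gives 0; no alternative beats it.
Others bid (4, 4, 4, 22): truth gives 0; no alternative beats it.
(Checking all 256 profiles: 4 have a profitable deviation, 252 do not.)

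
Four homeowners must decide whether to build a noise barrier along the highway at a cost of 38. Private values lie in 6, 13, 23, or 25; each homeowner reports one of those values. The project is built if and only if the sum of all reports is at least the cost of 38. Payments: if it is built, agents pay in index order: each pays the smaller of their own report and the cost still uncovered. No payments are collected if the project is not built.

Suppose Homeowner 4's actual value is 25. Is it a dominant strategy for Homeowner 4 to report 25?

Yes

Check each profile of the others' reports and compare truth against every alternative report.
Others report (6, 13, 23): truth gives 25, best alternative gives 25.
Others report (6, 13, 25): truth gives 25, best alternative gives 25.
Others report (6, 23, 13): truth gives 25, best alternative gives 25.
Others report (6, 23, 23): truth gives 25, best alternative gives 25.
Others report (6, 23, 25): truth gives 25, best alternative gives 25.
Others report (6, 25, 13): truth gives 25, best alternative gives 25.
(Remaining 58 profiles checked similarly; truth is weakly best in each.)
In every case the truthful report is at least as good as any alternative, so it is a dominant strategy.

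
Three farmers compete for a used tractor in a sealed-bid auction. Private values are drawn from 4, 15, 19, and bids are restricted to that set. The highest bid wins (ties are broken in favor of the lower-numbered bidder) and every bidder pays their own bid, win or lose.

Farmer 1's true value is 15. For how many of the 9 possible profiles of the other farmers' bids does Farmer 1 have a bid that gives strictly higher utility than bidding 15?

Others bid (4, 4): truth gives 0; bid 4 gives 11 > 0. Violating.
Others bid (4, 19): truth gives -15; bid 4 gives -4 > -15. Violating.
Others bid (15, 19): truth gives -15; bid 4 gives -4 > -15. Violating.
Others bid (19, 4): truth gives -15; bid 4 gives -4 > -15. Violating.
Others bid (4, 15): truth gives 0; no alternative beats it.
Others bid (15, 4): truth gives 0; no alternative beats it.
(Checking all 9 profiles: 6 have a profitable deviation, 3 do not.)

6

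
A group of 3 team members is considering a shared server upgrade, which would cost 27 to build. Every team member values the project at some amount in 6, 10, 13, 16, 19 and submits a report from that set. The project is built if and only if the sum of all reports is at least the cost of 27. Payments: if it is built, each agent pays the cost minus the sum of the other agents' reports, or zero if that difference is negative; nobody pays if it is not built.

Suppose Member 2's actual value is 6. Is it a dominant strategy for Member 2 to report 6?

Check each profile of the others' reports and compare truth against every alternative report.
Others report (6, 13): truth gives 0, best alternative gives -2.
Others report (13, 6): truth gives 0, best alternative gives -2.
Others report (10, 10): truth gives 0, best alternative gives -1.
Others report (10, 19): truth gives 6, best alternative gives 6.
Others report (13, 16): truth gives 6, best alternative gives 6.
Others report (13, 19): truth gives 6, best alternative gives 6.
(Remaining 19 profiles checked similarly; truth is weakly best in each.)
In every case the truthful report is at least as good as any alternative, so it is a dominant strategy.

Yes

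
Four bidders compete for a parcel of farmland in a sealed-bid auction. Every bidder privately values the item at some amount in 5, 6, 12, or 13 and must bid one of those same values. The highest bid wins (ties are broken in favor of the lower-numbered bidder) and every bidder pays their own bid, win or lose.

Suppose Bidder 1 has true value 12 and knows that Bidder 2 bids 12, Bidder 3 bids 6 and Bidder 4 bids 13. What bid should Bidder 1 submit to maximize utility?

Bid 5: loses but pays 5, utility -5.
Bid 6: loses but pays 6, utility -6.
Bid 12: loses but pays 12, utility -12.
Bid 13: wins, pays 13, utility 12 - 13 = -1.
The best choice is 13 with utility -1.

13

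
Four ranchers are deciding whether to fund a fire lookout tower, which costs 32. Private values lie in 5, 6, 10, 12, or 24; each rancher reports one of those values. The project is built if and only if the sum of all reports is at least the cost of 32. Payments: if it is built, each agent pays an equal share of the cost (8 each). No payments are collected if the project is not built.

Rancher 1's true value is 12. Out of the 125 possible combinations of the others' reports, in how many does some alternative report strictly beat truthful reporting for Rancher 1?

8

Others report (5, 5, 5): truth gives 0; report 24 gives 4 > 0. Violating.
Others report (5, 5, 6): truth gives 0; report 24 gives 4 > 0. Violating.
Others report (5, 6, 5): truth gives 0; report 24 gives 4 > 0. Violating.
Others report (5, 6, 6): truth gives 0; report 24 gives 4 > 0. Violating.
Others report (5, 5, 10): truth gives 4; no alternative beats it.
Others report (5, 5, 12): truth gives 4; no alternative beats it.
(Checking all 125 profiles: 8 have a profitable deviation, 117 do not.)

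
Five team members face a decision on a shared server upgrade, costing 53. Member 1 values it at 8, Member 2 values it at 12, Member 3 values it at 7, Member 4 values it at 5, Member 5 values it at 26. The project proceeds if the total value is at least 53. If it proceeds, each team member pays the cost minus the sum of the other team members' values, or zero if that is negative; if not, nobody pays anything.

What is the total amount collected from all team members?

33

Total value 58 ≥ cost 53, so it is built.
Member 1: others sum to 50; max(0, 53 - 50) = 3.
Member 2: others sum to 46; max(0, 53 - 46) = 7.
Member 3: others sum to 51; max(0, 53 - 51) = 2.
Member 4: others sum to 53; max(0, 53 - 53) = 0.
Member 5: others sum to 32; max(0, 53 - 32) = 21.
Total collected = 3 + 7 + 2 + 0 + 21 = 33.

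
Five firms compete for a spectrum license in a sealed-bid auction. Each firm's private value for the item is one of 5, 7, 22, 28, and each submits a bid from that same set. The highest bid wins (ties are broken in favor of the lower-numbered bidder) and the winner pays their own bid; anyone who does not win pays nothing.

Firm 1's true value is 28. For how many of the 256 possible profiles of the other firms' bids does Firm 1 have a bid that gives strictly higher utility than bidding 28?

Others bid (5, 5, 5, 5): truth gives 0; bid 5 gives 23 > 0. Violating.
Others bid (5, 5, 5, 7): truth gives 0; bid 7 gives 21 > 0. Violating.
Others bid (5, 5, 5, 22): truth gives 0; bid 22 gives 6 > 0. Violating.
Others bid (5, 5, 7, 5): truth gives 0; bid 7 gives 21 > 0. Violating.
Others bid (5, 5, 5, 28): truth gives 0; no alternative beats it.
Others bid (5, 5, 7, 28): truth gives 0; no alternative beats it.
(Checking all 256 profiles: 81 have a profitable deviation, 175 do not.)

81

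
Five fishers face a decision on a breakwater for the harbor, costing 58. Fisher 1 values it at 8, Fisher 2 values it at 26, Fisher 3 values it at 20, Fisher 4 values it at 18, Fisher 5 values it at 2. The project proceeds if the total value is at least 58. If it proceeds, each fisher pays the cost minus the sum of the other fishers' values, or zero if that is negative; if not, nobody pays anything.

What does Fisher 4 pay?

Total value 74 ≥ cost 58, so the project is built.
The other fishers' values sum to 56.
Cost minus that sum is 58 - 56 = 2.

2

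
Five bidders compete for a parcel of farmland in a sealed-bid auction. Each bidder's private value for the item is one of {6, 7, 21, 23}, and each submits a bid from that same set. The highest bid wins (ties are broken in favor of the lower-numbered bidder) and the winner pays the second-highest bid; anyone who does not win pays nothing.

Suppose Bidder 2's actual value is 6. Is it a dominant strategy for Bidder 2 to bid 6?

Check each profile of the others' bids and compare truth against every alternative bid.
Others bid (6, 6, 6, 7): truth gives 0, best alternative gives -1.
Others bid (6, 6, 7, 6): truth gives 0, best alternative gives -1.
Others bid (6, 6, 7, 7): truth gives 0, best alternative gives -1.
Others bid (6, 7, 6, 6): truth gives 0, best alternative gives -1.
Others bid (6, 7, 6, 7): truth gives 0, best alternative gives -1.
Others bid (6, 7, 7, 6): truth gives 0, best alternative gives -1.
(Remaining 250 profiles checked similarly; truth is weakly best in each.)
In every case the truthful bid is at least as good as any alternative, so it is a dominant strategy.

Yes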